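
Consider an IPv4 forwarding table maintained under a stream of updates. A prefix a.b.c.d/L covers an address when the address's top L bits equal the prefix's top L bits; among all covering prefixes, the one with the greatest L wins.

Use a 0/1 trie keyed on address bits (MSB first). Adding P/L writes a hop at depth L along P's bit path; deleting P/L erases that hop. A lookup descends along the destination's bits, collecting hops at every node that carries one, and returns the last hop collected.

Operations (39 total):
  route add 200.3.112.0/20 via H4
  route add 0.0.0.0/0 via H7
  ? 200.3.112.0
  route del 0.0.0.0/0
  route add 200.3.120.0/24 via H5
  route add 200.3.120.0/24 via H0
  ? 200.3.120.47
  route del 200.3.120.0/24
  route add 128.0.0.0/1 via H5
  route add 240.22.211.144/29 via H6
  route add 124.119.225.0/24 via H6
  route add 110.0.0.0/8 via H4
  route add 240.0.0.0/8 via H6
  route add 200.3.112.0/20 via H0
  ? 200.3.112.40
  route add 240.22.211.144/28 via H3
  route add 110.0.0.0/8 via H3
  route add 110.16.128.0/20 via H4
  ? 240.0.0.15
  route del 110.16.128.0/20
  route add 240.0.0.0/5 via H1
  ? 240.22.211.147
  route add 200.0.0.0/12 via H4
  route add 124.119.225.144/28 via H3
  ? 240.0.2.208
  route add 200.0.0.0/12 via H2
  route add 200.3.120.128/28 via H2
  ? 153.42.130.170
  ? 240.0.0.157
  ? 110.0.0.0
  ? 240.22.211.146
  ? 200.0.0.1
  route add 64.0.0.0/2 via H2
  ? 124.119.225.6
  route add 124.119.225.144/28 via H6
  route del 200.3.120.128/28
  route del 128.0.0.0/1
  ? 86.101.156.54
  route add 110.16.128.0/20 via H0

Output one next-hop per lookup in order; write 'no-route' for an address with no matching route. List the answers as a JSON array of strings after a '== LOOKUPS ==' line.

Trace:
  add 200.3.112.0/20 -> H4 at depth 20
  add 0.0.0.0/0 -> H7 at depth 0
  ? 200.3.112.0  path d0:H7→d1:-→d2:-→d3:-→d4:-→d5:-→d6:-→d7:-→d8:-→d9:-→d10:-→d11:-→d12:-→d13:-→d14:-→d15:-→d16:-→d17:-→d18:-→d19:-→d20:H4  best=H4
  - 0.0.0.0/0 clear@0
  add 200.3.120.0/24 -> H5 at depth 24
  add 200.3.120.0/24 -> H0 at depth 24
  ? 200.3.120.47  path d0:-→d1:-→d2:-→d3:-→d4:-→d5:-→d6:-→d7:-→d8:-→d9:-→d10:-→d11:-→d12:-→d13:-→d14:-→d15:-→d16:-→d17:-→d18:-→d19:-→d20:H4→d21:-→d22:-→d23:-→d24:H0  best=H0
  - 200.3.120.0/24 clear@24
  add 128.0.0.0/1 -> H5 at depth 1
  add 240.22.211.144/29 -> H6 at depth 29
  add 124.119.225.0/24 -> H6 at depth 24
  add 110.0.0.0/8 -> H4 at depth 8
  add 240.0.0.0/8 -> H6 at depth 8
  add 200.3.112.0/20 -> H0 at depth 20
  ? 200.3.112.40  path d0:-→d1:H5→d2:-→d3:-→d4:-→d5:-→d6:-→d7:-→d8:-→d9:-→d10:-→d11:-→d12:-→d13:-→d14:-→d15:-→d16:-→d17:-→d18:-→d19:-→d20:H0  best=H0
  add 240.22.211.144/28 -> H3 at depth 28
  add 110.0.0.0/8 -> H3 at depth 8
  add 110.16.128.0/20 -> H4 at depth 20
  ? 240.0.0.15  path d0:-→d1:H5→d2:-→d3:-→d4:-→d5:-→d6:-→d7:-→d8:H6→d9:-→d10:-→d11:-  best=H6
  - 110.16.128.0/20 clear@20
  add 240.0.0.0/5 -> H1 at depth 5
  ? 240.22.211.147  path d0:-→d1:H5→d2:-→d3:-→d4:-→d5:H1→d6:-→d7:-→d8:H6→d9:-→d10:-→d11:-→d12:-→d13:-→d14:-→d15:-→d16:-→d17:-→d18:-→d19:-→d20:-→d21:-→d22:-→d23:-→d24:-→d25:-→d26:-→d27:-→d28:H3→d29:H6  best=H6
  add 200.0.0.0/12 -> H4 at depth 12
  add 124.119.225.144/28 -> H3 at depth 28
  ? 240.0.2.208  path d0:-→d1:H5→d2:-→d3:-→d4:-→d5:H1→d6:-→d7:-→d8:H6→d9:-→d10:-→d11:-  best=H6
  add 200.0.0.0/12 -> H2 at depth 12
  add 200.3.120.128/28 -> H2 at depth 28
  ? 153.42.130.170  path d0:-→d1:H5  best=H5
  ? 240.0.0.157  path d0:-→d1:H5→d2:-→d3:-→d4:-→d5:H1→d6:-→d7:-→d8:H6→d9:-→d10:-→d11:-  best=H6
  ? 110.0.0.0  path d0:-→d1:-→d2:-→d3:-→d4:-→d5:-→d6:-→d7:-→d8:H3→d9:-→d10:-→d11:-  best=H3
  ? 240.22.211.146  path d0:-→d1:H5→d2:-→d3:-→d4:-→d5:H1→d6:-→d7:-→d8:H6→d9:-→d10:-→d11:-→d12:-→d13:-→d14:-→d15:-→d16:-→d17:-→d18:-→d19:-→d20:-→d21:-→d22:-→d23:-→d24:-→d25:-→d26:-→d27:-→d28:H3→d29:H6  best=H6
  ? 200.0.0.1  path d0:-→d1:H5→d2:-→d3:-→d4:-→d5:-→d6:-→d7:-→d8:-→d9:-→d10:-→d11:-→d12:H2→d13:-→d14:-  best=H2
  add 64.0.0.0/2 -> H2 at depth 2
  ? 124.119.225.6  path d0:-→d1:-→d2:H2→d3:-→d4:-→d5:-→d6:-→d7:-→d8:-→d9:-→d10:-→d11:-→d12:-→d13:-→d14:-→d15:-→d16:-→d17:-→d18:-→d19:-→d20:-→d21:-→d22:-→d23:-→d24:H6  best=H6
  add 124.119.225.144/28 -> H6 at depth 28
  - 200.3.120.128/28 clear@28
  - 128.0.0.0/1 clear@1
  ? 86.101.156.54  path d0:-→d1:-→d2:H2  best=H2
  add 110.16.128.0/20 -> H0 at depth 20

== LOOKUPS ==
["H4","H0","H0","H6","H6","H6","H5","H6","H3","H6","H2","H6","H2"]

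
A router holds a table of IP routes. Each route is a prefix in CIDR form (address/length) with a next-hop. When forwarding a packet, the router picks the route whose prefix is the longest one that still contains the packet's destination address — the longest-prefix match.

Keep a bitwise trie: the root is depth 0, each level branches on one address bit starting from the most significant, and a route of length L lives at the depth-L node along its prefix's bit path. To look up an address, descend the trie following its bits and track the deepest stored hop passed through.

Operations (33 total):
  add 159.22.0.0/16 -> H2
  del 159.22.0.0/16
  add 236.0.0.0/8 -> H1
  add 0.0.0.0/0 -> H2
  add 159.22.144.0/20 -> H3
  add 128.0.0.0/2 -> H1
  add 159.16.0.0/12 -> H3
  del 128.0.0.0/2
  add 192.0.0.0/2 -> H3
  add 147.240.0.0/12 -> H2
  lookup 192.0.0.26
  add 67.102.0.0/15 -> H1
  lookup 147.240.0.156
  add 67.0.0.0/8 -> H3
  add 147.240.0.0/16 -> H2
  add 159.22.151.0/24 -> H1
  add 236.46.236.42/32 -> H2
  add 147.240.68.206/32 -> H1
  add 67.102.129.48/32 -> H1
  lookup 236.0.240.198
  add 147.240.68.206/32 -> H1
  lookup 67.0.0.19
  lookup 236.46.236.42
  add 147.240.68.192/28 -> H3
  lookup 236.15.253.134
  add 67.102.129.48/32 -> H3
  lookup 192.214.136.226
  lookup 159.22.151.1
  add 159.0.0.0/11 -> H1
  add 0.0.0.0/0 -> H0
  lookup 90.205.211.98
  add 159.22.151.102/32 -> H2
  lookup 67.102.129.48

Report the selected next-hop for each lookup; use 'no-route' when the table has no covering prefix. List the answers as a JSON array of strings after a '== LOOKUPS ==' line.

Trace:
  add 159.22.0.0/16 -> H2 at depth 16
  - 159.22.0.0/16 clear@16
  add 236.0.0.0/8 -> H1 at depth 8
  add 0.0.0.0/0 -> H2 at depth 0
  add 159.22.144.0/20 -> H3 at depth 20
  add 128.0.0.0/2 -> H1 at depth 2
  add 159.16.0.0/12 -> H3 at depth 12
  - 128.0.0.0/2 clear@2
  add 192.0.0.0/2 -> H3 at depth 2
  add 147.240.0.0/12 -> H2 at depth 12
  ? 192.0.0.26  path d0:H2→d1:-→d2:H3  best=H3
  add 67.102.0.0/15 -> H1 at depth 15
  ? 147.240.0.156  path d0:H2→d1:-→d2:-→d3:-→d4:-→d5:-→d6:-→d7:-→d8:-→d9:-→d10:-→d11:-→d12:H2  best=H2
  add 67.0.0.0/8 -> H3 at depth 8
  add 147.240.0.0/16 -> H2 at depth 16
  add 159.22.151.0/24 -> H1 at depth 24
  add 236.46.236.42/32 -> H2 at depth 32
  add 147.240.68.206/32 -> H1 at depth 32
  add 67.102.129.48/32 -> H1 at depth 32
  ? 236.0.240.198  path d0:H2→d1:-→d2:H3→d3:-→d4:-→d5:-→d6:-→d7:-→d8:H1→d9:-→d10:-  best=H1
  add 147.240.68.206/32 -> H1 at depth 32
  ? 67.0.0.19  path d0:H2→d1:-→d2:-→d3:-→d4:-→d5:-→d6:-→d7:-→d8:H3→d9:-  best=H3
  ? 236.46.236.42  path d0:H2→d1:-→d2:H3→d3:-→d4:-→d5:-→d6:-→d7:-→d8:H1→d9:-→d10:-→d11:-→d12:-→d13:-→d14:-→d15:-→d16:-→d17:-→d18:-→d19:-→d20:-→d21:-→d22:-→d23:-→d24:-→d25:-→d26:-→d27:-→d28:-→d29:-→d30:-→d31:-→d32:H2  best=H2
  add 147.240.68.192/28 -> H3 at depth 28
  ? 236.15.253.134  path d0:H2→d1:-→d2:H3→d3:-→d4:-→d5:-→d6:-→d7:-→d8:H1→d9:-→d10:-  best=H1
  add 67.102.129.48/32 -> H3 at depth 32
  ? 192.214.136.226  path d0:H2→d1:-→d2:H3  best=H3
  ? 159.22.151.1  path d0:H2→d1:-→d2:-→d3:-→d4:-→d5:-→d6:-→d7:-→d8:-→d9:-→d10:-→d11:-→d12:H3→d13:-→d14:-→d15:-→d16:-→d17:-→d18:-→d19:-→d20:H3→d21:-→d22:-→d23:-→d24:H1  best=H1
  add 159.0.0.0/11 -> H1 at depth 11
  add 0.0.0.0/0 -> H0 at depth 0
  ? 90.205.211.98  path d0:H0→d1:-→d2:-→d3:-  best=H0
  add 159.22.151.102/32 -> H2 at depth 32
  ? 67.102.129.48  path d0:H0→d1:-→d2:-→d3:-→d4:-→d5:-→d6:-→d7:-→d8:H3→d9:-→d10:-→d11:-→d12:-→d13:-→d14:-→d15:H1→d16:-→d17:-→d18:-→d19:-→d20:-→d21:-→d22:-→d23:-→d24:-→d25:-→d26:-→d27:-→d28:-→d29:-→d30:-→d31:-→d32:H3  best=H3

== LOOKUPS ==
["H3","H2","H1","H3","H2","H1","H3","H1","H0","H3"]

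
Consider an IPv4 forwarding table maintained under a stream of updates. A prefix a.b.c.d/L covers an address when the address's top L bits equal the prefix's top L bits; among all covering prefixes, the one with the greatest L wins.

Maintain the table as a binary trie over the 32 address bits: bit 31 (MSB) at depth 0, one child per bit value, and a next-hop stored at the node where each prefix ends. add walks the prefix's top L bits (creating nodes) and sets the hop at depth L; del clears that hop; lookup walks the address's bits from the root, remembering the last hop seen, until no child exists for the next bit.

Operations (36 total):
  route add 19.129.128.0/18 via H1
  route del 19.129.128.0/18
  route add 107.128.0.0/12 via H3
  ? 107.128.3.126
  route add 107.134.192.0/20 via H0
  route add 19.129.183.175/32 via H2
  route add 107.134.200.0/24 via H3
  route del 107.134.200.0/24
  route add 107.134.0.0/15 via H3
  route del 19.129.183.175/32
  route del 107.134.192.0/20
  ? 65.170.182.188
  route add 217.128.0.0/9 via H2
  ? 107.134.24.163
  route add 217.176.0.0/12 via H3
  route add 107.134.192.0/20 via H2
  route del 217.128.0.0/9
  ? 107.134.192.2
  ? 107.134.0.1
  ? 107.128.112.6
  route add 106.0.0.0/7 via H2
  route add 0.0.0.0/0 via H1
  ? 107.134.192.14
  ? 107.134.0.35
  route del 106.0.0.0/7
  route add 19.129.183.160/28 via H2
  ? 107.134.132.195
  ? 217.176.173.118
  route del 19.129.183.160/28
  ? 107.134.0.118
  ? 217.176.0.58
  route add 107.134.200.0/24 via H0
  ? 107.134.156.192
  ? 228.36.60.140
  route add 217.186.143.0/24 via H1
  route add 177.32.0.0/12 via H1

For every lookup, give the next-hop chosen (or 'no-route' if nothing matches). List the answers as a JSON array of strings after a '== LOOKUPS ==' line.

Apply in order:
  add 19.129.128.0/18 -> H1 at depth 18
  - 19.129.128.0/18 clear@18
  add 107.128.0.0/12 -> H3 at depth 12
  Q 107.128.3.126: descend 011010111000 ; hops seen [H3] ; pick H3
  add 107.134.192.0/20 -> H0 at depth 20
  add 19.129.183.175/32 -> H2 at depth 32
  add 107.134.200.0/24 -> H3 at depth 24
  - 107.134.200.0/24 clear@24
  add 107.134.0.0/15 -> H3 at depth 15
  - 19.129.183.175/32 clear@32
  - 107.134.192.0/20 clear@20
  Q 65.170.182.188: descend 01 ; hops seen [∅] ; pick no-route
  add 217.128.0.0/9 -> H2 at depth 9
  Q 107.134.24.163: descend 0110101110000110 ; hops seen [H3,H3] ; pick H3
  add 217.176.0.0/12 -> H3 at depth 12
  add 107.134.192.0/20 -> H2 at depth 20
  - 217.128.0.0/9 clear@9
  Q 107.134.192.2: descend 01101011100001101100 ; hops seen [H3,H3,H2] ; pick H2
  Q 107.134.0.1: descend 0110101110000110 ; hops seen [H3,H3] ; pick H3
  Q 107.128.112.6: descend 0110101110000 ; hops seen [H3] ; pick H3
  add 106.0.0.0/7 -> H2 at depth 7
  add 0.0.0.0/0 -> H1 at depth 0
  Q 107.134.192.14: descend 01101011100001101100 ; hops seen [H1,H2,H3,H3,H2] ; pick H2
  Q 107.134.0.35: descend 0110101110000110 ; hops seen [H1,H2,H3,H3] ; pick H3
  - 106.0.0.0/7 clear@7
  add 19.129.183.160/28 -> H2 at depth 28
  Q 107.134.132.195: descend 01101011100001101 ; hops seen [H1,H3,H3] ; pick H3
  Q 217.176.173.118: descend 110110011011 ; hops seen [H1,H3] ; pick H3
  - 19.129.183.160/28 clear@28
  Q 107.134.0.118: descend 0110101110000110 ; hops seen [H1,H3,H3] ; pick H3
  Q 217.176.0.58: descend 110110011011 ; hops seen [H1,H3] ; pick H3
  add 107.134.200.0/24 -> H0 at depth 24
  Q 107.134.156.192: descend 01101011100001101 ; hops seen [H1,H3,H3] ; pick H3
  Q 228.36.60.140: descend 11 ; hops seen [H1] ; pick H1
  add 217.186.143.0/24 -> H1 at depth 24
  add 177.32.0.0/12 -> H1 at depth 12

== LOOKUPS ==
["H3","no-route","H3","H2","H3","H3","H2","H3","H3","H3","H3","H3","H3","H1"]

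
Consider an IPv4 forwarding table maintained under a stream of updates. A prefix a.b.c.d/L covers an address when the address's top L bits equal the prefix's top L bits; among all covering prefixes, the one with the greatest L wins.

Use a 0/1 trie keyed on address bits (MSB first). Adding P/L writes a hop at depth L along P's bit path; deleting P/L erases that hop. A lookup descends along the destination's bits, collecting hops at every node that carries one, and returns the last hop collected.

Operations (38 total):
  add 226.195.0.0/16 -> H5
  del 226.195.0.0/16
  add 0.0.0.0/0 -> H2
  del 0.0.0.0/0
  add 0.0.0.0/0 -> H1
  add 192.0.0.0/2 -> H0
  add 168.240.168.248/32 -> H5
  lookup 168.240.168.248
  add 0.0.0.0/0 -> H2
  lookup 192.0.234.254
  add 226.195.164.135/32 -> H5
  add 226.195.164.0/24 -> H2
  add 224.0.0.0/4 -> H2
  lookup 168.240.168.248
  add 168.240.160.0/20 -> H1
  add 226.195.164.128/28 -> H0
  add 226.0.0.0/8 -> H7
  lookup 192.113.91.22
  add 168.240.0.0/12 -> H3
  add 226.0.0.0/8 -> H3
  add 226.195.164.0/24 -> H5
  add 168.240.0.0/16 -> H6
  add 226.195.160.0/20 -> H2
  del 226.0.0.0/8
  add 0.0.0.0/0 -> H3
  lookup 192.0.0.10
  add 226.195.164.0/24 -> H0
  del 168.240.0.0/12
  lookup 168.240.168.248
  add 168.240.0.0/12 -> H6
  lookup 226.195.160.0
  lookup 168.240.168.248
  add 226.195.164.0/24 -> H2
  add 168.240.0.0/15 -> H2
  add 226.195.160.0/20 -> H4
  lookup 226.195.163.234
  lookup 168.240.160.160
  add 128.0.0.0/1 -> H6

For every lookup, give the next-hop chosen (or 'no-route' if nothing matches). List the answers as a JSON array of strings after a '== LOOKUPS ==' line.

Apply in order:
  + 226.195.0.0/16 (H5) depth=16
  del 226.195.0.0/16 (clear depth 16)
  + 0.0.0.0/0 (H2) depth=0
  del 0.0.0.0/0 (clear depth 0)
  + 0.0.0.0/0 (H1) depth=0
  + 192.0.0.0/2 (H0) depth=2
  + 168.240.168.248/32 (H5) depth=32
  lookup 168.240.168.248: bits 10101000111100001010100011111000 walk d0:H1→d1:-→d2:-→d3:-→d4:-→d5:-→d6:-→d7:-→d8:-→d9:-→d10:-→d11:-→d12:-→d13:-→d14:-→d15:-→d16:-→d17:-→d18:-→d19:-→d20:-→d21:-→d22:-→d23:-→d24:-→d25:-→d26:-→d27:-→d28:-→d29:-→d30:-→d31:-→d32:H5 -> H5
  + 0.0.0.0/0 (H2) depth=0
  lookup 192.0.234.254: bits 11 walk d0:H2→d1:-→d2:H0 -> H0
  + 226.195.164.135/32 (H5) depth=32
  + 226.195.164.0/24 (H2) depth=24
  + 224.0.0.0/4 (H2) depth=4
  lookup 168.240.168.248: bits 10101000111100001010100011111000 walk d0:H2→d1:-→d2:-→d3:-→d4:-→d5:-→d6:-→d7:-→d8:-→d9:-→d10:-→d11:-→d12:-→d13:-→d14:-→d15:-→d16:-→d17:-→d18:-→d19:-→d20:-→d21:-→d22:-→d23:-→d24:-→d25:-→d26:-→d27:-→d28:-→d29:-→d30:-→d31:-→d32:H5 -> H5
  + 168.240.160.0/20 (H1) depth=20
  + 226.195.164.128/28 (H0) depth=28
  + 226.0.0.0/8 (H7) depth=8
  lookup 192.113.91.22: bits 11 walk d0:H2→d1:-→d2:H0 -> H0
  + 168.240.0.0/12 (H3) depth=12
  + 226.0.0.0/8 (H3) depth=8
  + 226.195.164.0/24 (H5) depth=24
  + 168.240.0.0/16 (H6) depth=16
  + 226.195.160.0/20 (H2) depth=20
  del 226.0.0.0/8 (clear depth 8)
  + 0.0.0.0/0 (H3) depth=0
  lookup 192.0.0.10: bits 11 walk d0:H3→d1:-→d2:H0 -> H0
  + 226.195.164.0/24 (H0) depth=24
  del 168.240.0.0/12 (clear depth 12)
  lookup 168.240.168.248: bits 10101000111100001010100011111000 walk d0:H3→d1:-→d2:-→d3:-→d4:-→d5:-→d6:-→d7:-→d8:-→d9:-→d10:-→d11:-→d12:-→d13:-→d14:-→d15:-→d16:H6→d17:-→d18:-→d19:-→d20:H1→d21:-→d22:-→d23:-→d24:-→d25:-→d26:-→d27:-→d28:-→d29:-→d30:-→d31:-→d32:H5 -> H5
  + 168.240.0.0/12 (H6) depth=12
  lookup 226.195.160.0: bits 111000101100001110100 walk d0:H3→d1:-→d2:H0→d3:-→d4:H2→d5:-→d6:-→d7:-→d8:-→d9:-→d10:-→d11:-→d12:-→d13:-→d14:-→d15:-→d16:-→d17:-→d18:-→d19:-→d20:H2→d21:- -> H2
  lookup 168.240.168.248: bits 10101000111100001010100011111000 walk d0:H3→d1:-→d2:-→d3:-→d4:-→d5:-→d6:-→d7:-→d8:-→d9:-→d10:-→d11:-→d12:H6→d13:-→d14:-→d15:-→d16:H6→d17:-→d18:-→d19:-→d20:H1→d21:-→d22:-→d23:-→d24:-→d25:-→d26:-→d27:-→d28:-→d29:-→d30:-→d31:-→d32:H5 -> H5
  + 226.195.164.0/24 (H2) depth=24
  + 168.240.0.0/15 (H2) depth=15
  + 226.195.160.0/20 (H4) depth=20
  lookup 226.195.163.234: bits 111000101100001110100 walk d0:H3→d1:-→d2:H0→d3:-→d4:H2→d5:-→d6:-→d7:-→d8:-→d9:-→d10:-→d11:-→d12:-→d13:-→d14:-→d15:-→d16:-→d17:-→d18:-→d19:-→d20:H4→d21:- -> H4
  lookup 168.240.160.160: bits 10101000111100001010 walk d0:H3→d1:-→d2:-→d3:-→d4:-→d5:-→d6:-→d7:-→d8:-→d9:-→d10:-→d11:-→d12:H6→d13:-→d14:-→d15:H2→d16:H6→d17:-→d18:-→d19:-→d20:H1 -> H1
  + 128.0.0.0/1 (H6) depth=1

== LOOKUPS ==
["H5","H0","H5","H0","H0","H5","H2","H5","H4","H1"]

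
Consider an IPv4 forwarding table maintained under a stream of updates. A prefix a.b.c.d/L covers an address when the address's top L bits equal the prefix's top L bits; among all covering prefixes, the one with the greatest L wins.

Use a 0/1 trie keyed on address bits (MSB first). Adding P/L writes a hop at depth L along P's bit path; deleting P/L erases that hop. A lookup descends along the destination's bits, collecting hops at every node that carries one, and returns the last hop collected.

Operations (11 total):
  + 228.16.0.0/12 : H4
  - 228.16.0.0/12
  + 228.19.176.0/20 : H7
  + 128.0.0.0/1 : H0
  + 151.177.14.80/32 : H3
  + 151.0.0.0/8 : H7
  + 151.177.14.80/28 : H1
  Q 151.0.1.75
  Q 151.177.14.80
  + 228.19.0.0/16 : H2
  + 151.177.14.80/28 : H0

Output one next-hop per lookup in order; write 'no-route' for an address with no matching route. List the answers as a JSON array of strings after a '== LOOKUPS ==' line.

Apply in order:
  + 228.16.0.0/12 (H4) depth=12
  del 228.16.0.0/12 (clear depth 12)
  + 228.19.176.0/20 (H7) depth=20
  + 128.0.0.0/1 (H0) depth=1
  + 151.177.14.80/32 (H3) depth=32
  + 151.0.0.0/8 (H7) depth=8
  + 151.177.14.80/28 (H1) depth=28
  lookup 151.0.1.75: bits 10010111 walk d0:-→d1:H0→d2:-→d3:-→d4:-→d5:-→d6:-→d7:-→d8:H7 -> H7
  lookup 151.177.14.80: bits 10010111101100010000111001010000 walk d0:-→d1:H0→d2:-→d3:-→d4:-→d5:-→d6:-→d7:-→d8:H7→d9:-→d10:-→d11:-→d12:-→d13:-→d14:-→d15:-→d16:-→d17:-→d18:-→d19:-→d20:-→d21:-→d22:-→d23:-→d24:-→d25:-→d26:-→d27:-→d28:H1→d29:-→d30:-→d31:-→d32:H3 -> H3
  + 228.19.0.0/16 (H2) depth=16
  + 151.177.14.80/28 (H0) depth=28

== LOOKUPS ==
["H7","H3"]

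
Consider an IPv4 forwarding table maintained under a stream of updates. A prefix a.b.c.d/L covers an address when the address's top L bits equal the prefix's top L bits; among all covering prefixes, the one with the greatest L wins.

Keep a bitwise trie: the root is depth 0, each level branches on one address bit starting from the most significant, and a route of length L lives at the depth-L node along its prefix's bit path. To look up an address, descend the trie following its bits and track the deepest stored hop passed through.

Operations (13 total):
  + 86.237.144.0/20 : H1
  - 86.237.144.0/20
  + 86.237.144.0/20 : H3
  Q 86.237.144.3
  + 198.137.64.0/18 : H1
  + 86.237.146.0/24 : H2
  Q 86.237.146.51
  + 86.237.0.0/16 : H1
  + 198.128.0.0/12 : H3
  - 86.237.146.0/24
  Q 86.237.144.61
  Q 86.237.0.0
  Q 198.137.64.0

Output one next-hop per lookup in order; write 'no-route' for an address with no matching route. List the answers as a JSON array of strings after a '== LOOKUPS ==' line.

Apply in order:
  + 86.237.144.0/20 (H1) depth=20
  del 86.237.144.0/20 (clear depth 20)
  + 86.237.144.0/20 (H3) depth=20
  lookup 86.237.144.3: bits 01010110111011011001 walk d0:-→d1:-→d2:-→d3:-→d4:-→d5:-→d6:-→d7:-→d8:-→d9:-→d10:-→d11:-→d12:-→d13:-→d14:-→d15:-→d16:-→d17:-→d18:-→d19:-→d20:H3 -> H3
  + 198.137.64.0/18 (H1) depth=18
  + 86.237.146.0/24 (H2) depth=24
  lookup 86.237.146.51: bits 010101101110110110010010 walk d0:-→d1:-→d2:-→d3:-→d4:-→d5:-→d6:-→d7:-→d8:-→d9:-→d10:-→d11:-→d12:-→d13:-→d14:-→d15:-→d16:-→d17:-→d18:-→d19:-→d20:H3→d21:-→d22:-→d23:-→d24:H2 -> H2
  + 86.237.0.0/16 (H1) depth=16
  + 198.128.0.0/12 (H3) depth=12
  del 86.237.146.0/24 (clear depth 24)
  lookup 86.237.144.61: bits 0101011011101101100100 walk d0:-→d1:-→d2:-→d3:-→d4:-→d5:-→d6:-→d7:-→d8:-→d9:-→d10:-→d11:-→d12:-→d13:-→d14:-→d15:-→d16:H1→d17:-→d18:-→d19:-→d20:H3→d21:-→d22:- -> H3
  lookup 86.237.0.0: bits 0101011011101101 walk d0:-→d1:-→d2:-→d3:-→d4:-→d5:-→d6:-→d7:-→d8:-→d9:-→d10:-→d11:-→d12:-→d13:-→d14:-→d15:-→d16:H1 -> H1
  lookup 198.137.64.0: bits 110001101000100101 walk d0:-→d1:-→d2:-→d3:-→d4:-→d5:-→d6:-→d7:-→d8:-→d9:-→d10:-→d11:-→d12:H3→d13:-→d14:-→d15:-→d16:-→d17:-→d18:H1 -> H1

== LOOKUPS ==
["H3","H2","H3","H1","H1"]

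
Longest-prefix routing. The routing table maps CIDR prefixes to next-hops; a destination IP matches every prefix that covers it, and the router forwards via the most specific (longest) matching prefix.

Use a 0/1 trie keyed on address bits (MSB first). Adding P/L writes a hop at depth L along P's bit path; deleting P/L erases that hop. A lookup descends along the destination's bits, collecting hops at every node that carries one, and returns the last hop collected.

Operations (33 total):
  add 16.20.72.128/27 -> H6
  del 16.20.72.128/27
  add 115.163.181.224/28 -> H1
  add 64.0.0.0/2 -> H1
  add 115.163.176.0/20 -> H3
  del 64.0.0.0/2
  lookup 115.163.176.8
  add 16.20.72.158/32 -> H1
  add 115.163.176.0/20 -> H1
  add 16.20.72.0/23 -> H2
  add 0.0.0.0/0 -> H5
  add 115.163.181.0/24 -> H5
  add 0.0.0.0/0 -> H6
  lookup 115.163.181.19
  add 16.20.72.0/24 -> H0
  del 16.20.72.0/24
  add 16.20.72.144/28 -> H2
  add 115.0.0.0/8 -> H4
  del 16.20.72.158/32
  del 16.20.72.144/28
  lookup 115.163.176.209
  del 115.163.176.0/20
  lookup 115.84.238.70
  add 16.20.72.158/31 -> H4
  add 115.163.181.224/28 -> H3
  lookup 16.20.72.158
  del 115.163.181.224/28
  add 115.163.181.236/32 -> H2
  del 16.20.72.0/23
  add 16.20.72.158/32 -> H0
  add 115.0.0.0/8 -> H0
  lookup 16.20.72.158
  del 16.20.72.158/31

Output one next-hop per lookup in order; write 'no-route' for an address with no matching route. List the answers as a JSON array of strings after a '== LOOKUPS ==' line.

Apply in order:
  add 16.20.72.128/27 -> H6 at depth 27
  del 16.20.72.128/27 (clear depth 27)
  add 115.163.181.224/28 -> H1 at depth 28
  add 64.0.0.0/2 -> H1 at depth 2
  add 115.163.176.0/20 -> H3 at depth 20
  del 64.0.0.0/2 (clear depth 2)
  lookup 115.163.176.8: bits 011100111010001110110 walk d0:-→d1:-→d2:-→d3:-→d4:-→d5:-→d6:-→d7:-→d8:-→d9:-→d10:-→d11:-→d12:-→d13:-→d14:-→d15:-→d16:-→d17:-→d18:-→d19:-→d20:H3→d21:- -> H3
  add 16.20.72.158/32 -> H1 at depth 32
  add 115.163.176.0/20 -> H1 at depth 20
  add 16.20.72.0/23 -> H2 at depth 23
  add 0.0.0.0/0 -> H5 at depth 0
  add 115.163.181.0/24 -> H5 at depth 24
  add 0.0.0.0/0 -> H6 at depth 0
  lookup 115.163.181.19: bits 011100111010001110110101 walk d0:H6→d1:-→d2:-→d3:-→d4:-→d5:-→d6:-→d7:-→d8:-→d9:-→d10:-→d11:-→d12:-→d13:-→d14:-→d15:-→d16:-→d17:-→d18:-→d19:-→d20:H1→d21:-→d22:-→d23:-→d24:H5 -> H5
  add 16.20.72.0/24 -> H0 at depth 24
  del 16.20.72.0/24 (clear depth 24)
  add 16.20.72.144/28 -> H2 at depth 28
  add 115.0.0.0/8 -> H4 at depth 8
  del 16.20.72.158/32 (clear depth 32)
  del 16.20.72.144/28 (clear depth 28)
  lookup 115.163.176.209: bits 011100111010001110110 walk d0:H6→d1:-→d2:-→d3:-→d4:-→d5:-→d6:-→d7:-→d8:H4→d9:-→d10:-→d11:-→d12:-→d13:-→d14:-→d15:-→d16:-→d17:-→d18:-→d19:-→d20:H1→d21:- -> H1
  del 115.163.176.0/20 (clear depth 20)
  lookup 115.84.238.70: bits 01110011 walk d0:H6→d1:-→d2:-→d3:-→d4:-→d5:-→d6:-→d7:-→d8:H4 -> H4
  add 16.20.72.158/31 -> H4 at depth 31
  add 115.163.181.224/28 -> H3 at depth 28
  lookup 16.20.72.158: bits 00010000000101000100100010011110 walk d0:H6→d1:-→d2:-→d3:-→d4:-→d5:-→d6:-→d7:-→d8:-→d9:-→d10:-→d11:-→d12:-→d13:-→d14:-→d15:-→d16:-→d17:-→d18:-→d19:-→d20:-→d21:-→d22:-→d23:H2→d24:-→d25:-→d26:-→d27:-→d28:-→d29:-→d30:-→d31:H4→d32:- -> H4
  del 115.163.181.224/28 (clear depth 28)
  add 115.163.181.236/32 -> H2 at depth 32
  del 16.20.72.0/23 (clear depth 23)
  add 16.20.72.158/32 -> H0 at depth 32
  add 115.0.0.0/8 -> H0 at depth 8
  lookup 16.20.72.158: bits 00010000000101000100100010011110 walk d0:H6→d1:-→d2:-→d3:-→d4:-→d5:-→d6:-→d7:-→d8:-→d9:-→d10:-→d11:-→d12:-→d13:-→d14:-→d15:-→d16:-→d17:-→d18:-→d19:-→d20:-→d21:-→d22:-→d23:-→d24:-→d25:-→d26:-→d27:-→d28:-→d29:-→d30:-→d31:H4→d32:H0 -> H0
  del 16.20.72.158/31 (clear depth 31)

== LOOKUPS ==
["H3","H5","H1","H4","H4","H0"]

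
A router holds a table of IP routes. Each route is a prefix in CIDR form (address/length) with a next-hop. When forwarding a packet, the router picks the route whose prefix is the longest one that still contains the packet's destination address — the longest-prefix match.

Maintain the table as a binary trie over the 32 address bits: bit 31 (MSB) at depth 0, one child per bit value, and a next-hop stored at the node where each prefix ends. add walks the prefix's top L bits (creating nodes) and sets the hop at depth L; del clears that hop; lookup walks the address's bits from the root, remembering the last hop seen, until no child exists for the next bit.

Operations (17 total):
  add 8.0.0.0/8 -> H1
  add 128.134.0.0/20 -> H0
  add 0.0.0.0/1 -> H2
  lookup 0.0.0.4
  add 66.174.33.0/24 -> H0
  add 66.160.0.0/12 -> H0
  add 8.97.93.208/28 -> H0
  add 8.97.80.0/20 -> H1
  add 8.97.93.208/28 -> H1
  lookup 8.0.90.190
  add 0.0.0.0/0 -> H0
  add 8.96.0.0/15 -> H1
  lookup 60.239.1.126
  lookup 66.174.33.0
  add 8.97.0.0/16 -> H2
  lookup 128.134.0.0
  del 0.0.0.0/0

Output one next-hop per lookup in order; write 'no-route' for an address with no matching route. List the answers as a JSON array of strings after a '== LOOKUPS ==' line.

Trace:
  add 8.0.0.0/8 -> H1 at depth 8
  add 128.134.0.0/20 -> H0 at depth 20
  add 0.0.0.0/1 -> H2 at depth 1
  lookup 0.0.0.4: bits 0000 walk d0:-→d1:H2→d2:-→d3:-→d4:- -> H2
  add 66.174.33.0/24 -> H0 at depth 24
  add 66.160.0.0/12 -> H0 at depth 12
  add 8.97.93.208/28 -> H0 at depth 28
  add 8.97.80.0/20 -> H1 at depth 20
  add 8.97.93.208/28 -> H1 at depth 28
  lookup 8.0.90.190: bits 000010000 walk d0:-→d1:H2→d2:-→d3:-→d4:-→d5:-→d6:-→d7:-→d8:H1→d9:- -> H1
  add 0.0.0.0/0 -> H0 at depth 0
  add 8.96.0.0/15 -> H1 at depth 15
  lookup 60.239.1.126: bits 00 walk d0:H0→d1:H2→d2:- -> H2
  lookup 66.174.33.0: bits 010000101010111000100001 walk d0:H0→d1:H2→d2:-→d3:-→d4:-→d5:-→d6:-→d7:-→d8:-→d9:-→d10:-→d11:-→d12:H0→d13:-→d14:-→d15:-→d16:-→d17:-→d18:-→d19:-→d20:-→d21:-→d22:-→d23:-→d24:H0 -> H0
  add 8.97.0.0/16 -> H2 at depth 16
  lookup 128.134.0.0: bits 10000000100001100000 walk d0:H0→d1:-→d2:-→d3:-→d4:-→d5:-→d6:-→d7:-→d8:-→d9:-→d10:-→d11:-→d12:-→d13:-→d14:-→d15:-→d16:-→d17:-→d18:-→d19:-→d20:H0 -> H0
  - 0.0.0.0/0 clear@0

== LOOKUPS ==
["H2","H1","H2","H0","H0"]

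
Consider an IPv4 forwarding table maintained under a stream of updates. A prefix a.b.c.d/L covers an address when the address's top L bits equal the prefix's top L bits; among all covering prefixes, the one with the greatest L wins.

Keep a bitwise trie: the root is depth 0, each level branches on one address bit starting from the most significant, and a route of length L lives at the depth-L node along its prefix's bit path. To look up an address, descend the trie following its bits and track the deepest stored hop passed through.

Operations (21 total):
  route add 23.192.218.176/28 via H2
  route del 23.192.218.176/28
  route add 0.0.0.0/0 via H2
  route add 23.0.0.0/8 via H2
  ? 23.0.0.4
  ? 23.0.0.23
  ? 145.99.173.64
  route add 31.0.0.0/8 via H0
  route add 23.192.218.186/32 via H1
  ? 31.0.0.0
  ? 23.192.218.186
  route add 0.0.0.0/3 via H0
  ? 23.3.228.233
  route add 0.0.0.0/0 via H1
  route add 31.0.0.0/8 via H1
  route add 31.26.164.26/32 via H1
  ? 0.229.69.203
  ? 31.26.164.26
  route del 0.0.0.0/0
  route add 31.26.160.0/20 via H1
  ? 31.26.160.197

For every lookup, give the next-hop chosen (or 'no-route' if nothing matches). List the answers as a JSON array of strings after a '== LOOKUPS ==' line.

Process each operation:
  add 23.192.218.176/28 -> H2 at depth 28
  del 23.192.218.176/28 (clear depth 28)
  add 0.0.0.0/0 -> H2 at depth 0
  add 23.0.0.0/8 -> H2 at depth 8
  Q 23.0.0.4: descend 00010111 ; hops seen [H2,H2] ; pick H2
  Q 23.0.0.23: descend 00010111 ; hops seen [H2,H2] ; pick H2
  Q 145.99.173.64: descend ε ; hops seen [H2] ; pick H2
  add 31.0.0.0/8 -> H0 at depth 8
  add 23.192.218.186/32 -> H1 at depth 32
  Q 31.0.0.0: descend 00011111 ; hops seen [H2,H0] ; pick H0
  Q 23.192.218.186: descend 00010111110000001101101010111010 ; hops seen [H2,H2,H1] ; pick H1
  add 0.0.0.0/3 -> H0 at depth 3
  Q 23.3.228.233: descend 00010111 ; hops seen [H2,H0,H2] ; pick H2
  add 0.0.0.0/0 -> H1 at depth 0
  add 31.0.0.0/8 -> H1 at depth 8
  add 31.26.164.26/32 -> H1 at depth 32
  Q 0.229.69.203: descend 000 ; hops seen [H1,H0] ; pick H0
  Q 31.26.164.26: descend 00011111000110101010010000011010 ; hops seen [H1,H0,H1,H1] ; pick H1
  del 0.0.0.0/0 (clear depth 0)
  add 31.26.160.0/20 -> H1 at depth 20
  Q 31.26.160.197: descend 000111110001101010100 ; hops seen [H0,H1,H1] ; pick H1

== LOOKUPS ==
["H2","H2","H2","H0","H1","H2","H0","H1","H1"]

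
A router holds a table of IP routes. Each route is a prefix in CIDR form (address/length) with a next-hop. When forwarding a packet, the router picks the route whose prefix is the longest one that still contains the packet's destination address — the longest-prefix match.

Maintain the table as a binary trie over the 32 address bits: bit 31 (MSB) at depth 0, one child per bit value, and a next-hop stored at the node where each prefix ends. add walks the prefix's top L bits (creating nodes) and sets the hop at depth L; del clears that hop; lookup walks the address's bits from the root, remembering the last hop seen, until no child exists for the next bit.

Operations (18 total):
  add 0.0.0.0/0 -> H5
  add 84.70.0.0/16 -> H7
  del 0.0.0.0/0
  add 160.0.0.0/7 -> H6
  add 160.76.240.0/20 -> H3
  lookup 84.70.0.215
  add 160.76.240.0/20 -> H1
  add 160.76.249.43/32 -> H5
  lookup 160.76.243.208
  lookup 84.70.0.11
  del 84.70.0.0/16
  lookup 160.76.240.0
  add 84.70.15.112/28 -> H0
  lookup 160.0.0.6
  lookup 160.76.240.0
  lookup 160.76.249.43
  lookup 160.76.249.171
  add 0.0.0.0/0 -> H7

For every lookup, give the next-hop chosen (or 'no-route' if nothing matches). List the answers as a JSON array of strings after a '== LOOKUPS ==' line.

Apply in order:
  add 0.0.0.0/0 -> H5 at depth 0
  add 84.70.0.0/16 -> H7 at depth 16
  del 0.0.0.0/0 (clear depth 0)
  add 160.0.0.0/7 -> H6 at depth 7
  add 160.76.240.0/20 -> H3 at depth 20
  lookup 84.70.0.215: bits 0101010001000110 walk d0:-→d1:-→d2:-→d3:-→d4:-→d5:-→d6:-→d7:-→d8:-→d9:-→d10:-→d11:-→d12:-→d13:-→d14:-→d15:-→d16:H7 -> H7
  add 160.76.240.0/20 -> H1 at depth 20
  add 160.76.249.43/32 -> H5 at depth 32
  lookup 160.76.243.208: bits 10100000010011001111 walk d0:-→d1:-→d2:-→d3:-→d4:-→d5:-→d6:-→d7:H6→d8:-→d9:-→d10:-→d11:-→d12:-→d13:-→d14:-→d15:-→d16:-→d17:-→d18:-→d19:-→d20:H1 -> H1
  lookup 84.70.0.11: bits 0101010001000110 walk d0:-→d1:-→d2:-→d3:-→d4:-→d5:-→d6:-→d7:-→d8:-→d9:-→d10:-→d11:-→d12:-→d13:-→d14:-→d15:-→d16:H7 -> H7
  del 84.70.0.0/16 (clear depth 16)
  lookup 160.76.240.0: bits 10100000010011001111 walk d0:-→d1:-→d2:-→d3:-→d4:-→d5:-→d6:-→d7:H6→d8:-→d9:-→d10:-→d11:-→d12:-→d13:-→d14:-→d15:-→d16:-→d17:-→d18:-→d19:-→d20:H1 -> H1
  add 84.70.15.112/28 -> H0 at depth 28
  lookup 160.0.0.6: bits 101000000 walk d0:-→d1:-→d2:-→d3:-→d4:-→d5:-→d6:-→d7:H6→d8:-→d9:- -> H6
  lookup 160.76.240.0: bits 10100000010011001111 walk d0:-→d1:-→d2:-→d3:-→d4:-→d5:-→d6:-→d7:H6→d8:-→d9:-→d10:-→d11:-→d12:-→d13:-→d14:-→d15:-→d16:-→d17:-→d18:-→d19:-→d20:H1 -> H1
  lookup 160.76.249.43: bits 10100000010011001111100100101011 walk d0:-→d1:-→d2:-→d3:-→d4:-→d5:-→d6:-→d7:H6→d8:-→d9:-→d10:-→d11:-→d12:-→d13:-→d14:-→d15:-→d16:-→d17:-→d18:-→d19:-→d20:H1→d21:-→d22:-→d23:-→d24:-→d25:-→d26:-→d27:-→d28:-→d29:-→d30:-→d31:-→d32:H5 -> H5
  lookup 160.76.249.171: bits 101000000100110011111001 walk d0:-→d1:-→d2:-→d3:-→d4:-→d5:-→d6:-→d7:H6→d8:-→d9:-→d10:-→d11:-→d12:-→d13:-→d14:-→d15:-→d16:-→d17:-→d18:-→d19:-→d20:H1→d21:-→d22:-→d23:-→d24:- -> H1
  add 0.0.0.0/0 -> H7 at depth 0

== LOOKUPS ==
["H7","H1","H7","H1","H6","H1","H5","H1"]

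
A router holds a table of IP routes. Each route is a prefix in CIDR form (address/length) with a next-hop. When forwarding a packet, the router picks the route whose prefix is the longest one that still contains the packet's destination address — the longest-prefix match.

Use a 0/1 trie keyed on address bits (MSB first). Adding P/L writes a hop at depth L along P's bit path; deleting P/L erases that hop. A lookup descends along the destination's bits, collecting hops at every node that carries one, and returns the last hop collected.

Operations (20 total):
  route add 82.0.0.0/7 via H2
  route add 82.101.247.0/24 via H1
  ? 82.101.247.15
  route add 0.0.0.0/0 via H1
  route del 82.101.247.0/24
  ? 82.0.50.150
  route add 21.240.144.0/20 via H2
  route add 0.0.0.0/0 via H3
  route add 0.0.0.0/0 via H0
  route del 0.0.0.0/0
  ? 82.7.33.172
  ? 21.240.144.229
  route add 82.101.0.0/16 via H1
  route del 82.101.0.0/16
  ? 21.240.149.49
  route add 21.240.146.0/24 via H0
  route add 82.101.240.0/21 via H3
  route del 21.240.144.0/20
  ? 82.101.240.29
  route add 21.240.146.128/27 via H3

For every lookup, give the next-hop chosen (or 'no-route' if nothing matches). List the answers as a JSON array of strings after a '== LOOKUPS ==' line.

Trace:
  add 82.0.0.0/7 -> H2 at depth 7
  add 82.101.247.0/24 -> H1 at depth 24
  Q 82.101.247.15: descend 010100100110010111110111 ; hops seen [H2,H1] ; pick H1
  add 0.0.0.0/0 -> H1 at depth 0
  del 82.101.247.0/24 (clear depth 24)
  Q 82.0.50.150: descend 010100100 ; hops seen [H1,H2] ; pick H2
  add 21.240.144.0/20 -> H2 at depth 20
  add 0.0.0.0/0 -> H3 at depth 0
  add 0.0.0.0/0 -> H0 at depth 0
  del 0.0.0.0/0 (clear depth 0)
  Q 82.7.33.172: descend 010100100 ; hops seen [H2] ; pick H2
  Q 21.240.144.229: descend 00010101111100001001 ; hops seen [H2] ; pick H2
  add 82.101.0.0/16 -> H1 at depth 16
  del 82.101.0.0/16 (clear depth 16)
  Q 21.240.149.49: descend 00010101111100001001 ; hops seen [H2] ; pick H2
  add 21.240.146.0/24 -> H0 at depth 24
  add 82.101.240.0/21 -> H3 at depth 21
  del 21.240.144.0/20 (clear depth 20)
  Q 82.101.240.29: descend 010100100110010111110 ; hops seen [H2,H3] ; pick H3
  add 21.240.146.128/27 -> H3 at depth 27

== LOOKUPS ==
["H1","H2","H2","H2","H2","H3"]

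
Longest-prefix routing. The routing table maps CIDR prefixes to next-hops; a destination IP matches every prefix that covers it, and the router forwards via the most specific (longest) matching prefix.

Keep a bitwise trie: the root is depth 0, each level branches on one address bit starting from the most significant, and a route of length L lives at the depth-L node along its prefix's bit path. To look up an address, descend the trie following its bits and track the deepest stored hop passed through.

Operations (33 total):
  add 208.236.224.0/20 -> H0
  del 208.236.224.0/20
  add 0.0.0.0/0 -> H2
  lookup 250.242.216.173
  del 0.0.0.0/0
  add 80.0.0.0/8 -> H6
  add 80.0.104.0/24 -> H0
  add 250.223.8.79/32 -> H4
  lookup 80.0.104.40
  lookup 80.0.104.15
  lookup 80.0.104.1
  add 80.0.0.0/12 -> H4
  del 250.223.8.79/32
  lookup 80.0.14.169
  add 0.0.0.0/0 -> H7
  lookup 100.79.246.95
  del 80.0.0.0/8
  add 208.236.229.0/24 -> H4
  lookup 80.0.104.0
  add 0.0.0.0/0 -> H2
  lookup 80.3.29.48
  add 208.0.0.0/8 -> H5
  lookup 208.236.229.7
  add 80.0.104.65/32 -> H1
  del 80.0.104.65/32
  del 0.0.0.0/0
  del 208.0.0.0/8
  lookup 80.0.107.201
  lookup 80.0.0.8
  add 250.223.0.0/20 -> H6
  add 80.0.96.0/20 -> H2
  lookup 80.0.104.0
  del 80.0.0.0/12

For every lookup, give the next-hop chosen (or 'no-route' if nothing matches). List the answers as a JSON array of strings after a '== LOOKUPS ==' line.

Apply in order:
  add 208.236.224.0/20 -> H0 at depth 20
  del 208.236.224.0/20 (clear depth 20)
  add 0.0.0.0/0 -> H2 at depth 0
  Q 250.242.216.173: descend 11 ; hops seen [H2] ; pick H2
  del 0.0.0.0/0 (clear depth 0)
  add 80.0.0.0/8 -> H6 at depth 8
  add 80.0.104.0/24 -> H0 at depth 24
  add 250.223.8.79/32 -> H4 at depth 32
  Q 80.0.104.40: descend 010100000000000001101000 ; hops seen [H6,H0] ; pick H0
  Q 80.0.104.15: descend 010100000000000001101000 ; hops seen [H6,H0] ; pick H0
  Q 80.0.104.1: descend 010100000000000001101000 ; hops seen [H6,H0] ; pick H0
  add 80.0.0.0/12 -> H4 at depth 12
  del 250.223.8.79/32 (clear depth 32)
  Q 80.0.14.169: descend 01010000000000000 ; hops seen [H6,H4] ; pick H4
  add 0.0.0.0/0 -> H7 at depth 0
  Q 100.79.246.95: descend 01 ; hops seen [H7] ; pick H7
  del 80.0.0.0/8 (clear depth 8)
  add 208.236.229.0/24 -> H4 at depth 24
  Q 80.0.104.0: descend 010100000000000001101000 ; hops seen [H7,H4,H0] ; pick H0
  add 0.0.0.0/0 -> H2 at depth 0
  Q 80.3.29.48: descend 01010000000000 ; hops seen [H2,H4] ; pick H4
  add 208.0.0.0/8 -> H5 at depth 8
  Q 208.236.229.7: descend 110100001110110011100101 ; hops seen [H2,H5,H4] ; pick H4
  add 80.0.104.65/32 -> H1 at depth 32
  del 80.0.104.65/32 (clear depth 32)
  del 0.0.0.0/0 (clear depth 0)
  del 208.0.0.0/8 (clear depth 8)
  Q 80.0.107.201: descend 0101000000000000011010 ; hops seen [H4] ; pick H4
  Q 80.0.0.8: descend 01010000000000000 ; hops seen [H4] ; pick H4
  add 250.223.0.0/20 -> H6 at depth 20
  add 80.0.96.0/20 -> H2 at depth 20
  Q 80.0.104.0: descend 0101000000000000011010000 ; hops seen [H4,H2,H0] ; pick H0
  del 80.0.0.0/12 (clear depth 12)

== LOOKUPS ==
["H2","H0","H0","H0","H4","H7","H0","H4","H4","H4","H4","H0"]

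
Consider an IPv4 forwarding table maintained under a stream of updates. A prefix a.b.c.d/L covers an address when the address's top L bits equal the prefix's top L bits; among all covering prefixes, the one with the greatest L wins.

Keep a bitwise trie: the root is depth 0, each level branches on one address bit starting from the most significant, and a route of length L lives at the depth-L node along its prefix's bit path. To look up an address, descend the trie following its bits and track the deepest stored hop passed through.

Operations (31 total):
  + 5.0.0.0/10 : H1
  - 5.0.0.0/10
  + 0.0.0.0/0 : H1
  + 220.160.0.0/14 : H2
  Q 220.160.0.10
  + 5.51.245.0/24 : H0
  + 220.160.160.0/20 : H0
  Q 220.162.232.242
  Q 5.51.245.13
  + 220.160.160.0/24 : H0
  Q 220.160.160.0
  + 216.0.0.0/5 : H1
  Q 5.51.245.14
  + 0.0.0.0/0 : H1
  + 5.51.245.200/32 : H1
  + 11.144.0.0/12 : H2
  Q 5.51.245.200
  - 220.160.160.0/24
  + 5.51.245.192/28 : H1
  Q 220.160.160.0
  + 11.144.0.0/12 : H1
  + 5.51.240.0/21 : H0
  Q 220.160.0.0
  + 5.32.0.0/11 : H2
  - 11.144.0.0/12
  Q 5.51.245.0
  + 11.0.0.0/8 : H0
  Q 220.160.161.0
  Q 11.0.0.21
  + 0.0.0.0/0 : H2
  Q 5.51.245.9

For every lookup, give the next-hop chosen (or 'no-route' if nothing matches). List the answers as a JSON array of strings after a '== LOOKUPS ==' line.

Trace:
  + 5.0.0.0/10 (H1) depth=10
  del 5.0.0.0/10 (clear depth 10)
  + 0.0.0.0/0 (H1) depth=0
  + 220.160.0.0/14 (H2) depth=14
  Q 220.160.0.10: descend 11011100101000 ; hops seen [H1,H2] ; pick H2
  + 5.51.245.0/24 (H0) depth=24
  + 220.160.160.0/20 (H0) depth=20
  Q 220.162.232.242: descend 11011100101000 ; hops seen [H1,H2] ; pick H2
  Q 5.51.245.13: descend 000001010011001111110101 ; hops seen [H1,H0] ; pick H0
  + 220.160.160.0/24 (H0) depth=24
  Q 220.160.160.0: descend 110111001010000010100000 ; hops seen [H1,H2,H0,H0] ; pick H0
  + 216.0.0.0/5 (H1) depth=5
  Q 5.51.245.14: descend 000001010011001111110101 ; hops seen [H1,H0] ; pick H0
  + 0.0.0.0/0 (H1) depth=0
  + 5.51.245.200/32 (H1) depth=32
  + 11.144.0.0/12 (H2) depth=12
  Q 5.51.245.200: descend 00000101001100111111010111001000 ; hops seen [H1,H0,H1] ; pick H1
  del 220.160.160.0/24 (clear depth 24)
  + 5.51.245.192/28 (H1) depth=28
  Q 220.160.160.0: descend 110111001010000010100000 ; hops seen [H1,H1,H2,H0] ; pick H0
  + 11.144.0.0/12 (H1) depth=12
  + 5.51.240.0/21 (H0) depth=21
  Q 220.160.0.0: descend 1101110010100000 ; hops seen [H1,H1,H2] ; pick H2
  + 5.32.0.0/11 (H2) depth=11
  del 11.144.0.0/12 (clear depth 12)
  Q 5.51.245.0: descend 000001010011001111110101 ; hops seen [H1,H2,H0,H0] ; pick H0
  + 11.0.0.0/8 (H0) depth=8
  Q 220.160.161.0: descend 11011100101000001010000 ; hops seen [H1,H1,H2,H0] ; pick H0
  Q 11.0.0.21: descend 00001011 ; hops seen [H1,H0] ; pick H0
  + 0.0.0.0/0 (H2) depth=0
  Q 5.51.245.9: descend 000001010011001111110101 ; hops seen [H2,H2,H0,H0] ; pick H0

== LOOKUPS ==
["H2","H2","H0","H0","H0","H1","H0","H2","H0","H0","H0","H0"]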